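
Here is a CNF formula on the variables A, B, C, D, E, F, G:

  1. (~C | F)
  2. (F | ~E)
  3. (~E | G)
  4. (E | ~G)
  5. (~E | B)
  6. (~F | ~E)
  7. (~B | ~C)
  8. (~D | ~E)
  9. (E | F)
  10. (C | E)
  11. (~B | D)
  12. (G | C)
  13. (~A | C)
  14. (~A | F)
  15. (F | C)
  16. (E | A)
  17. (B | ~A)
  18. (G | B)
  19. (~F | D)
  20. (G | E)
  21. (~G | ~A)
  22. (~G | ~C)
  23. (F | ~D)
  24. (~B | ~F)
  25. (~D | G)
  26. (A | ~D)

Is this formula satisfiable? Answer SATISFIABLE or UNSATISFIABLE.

UNSATISFIABLE

E = True:
  propagation gives F=True; an empty clause results — contradiction.
E = False:
  propagation gives G=False; an empty clause results — contradiction.
Every branch closes, so no satisfying assignment exists.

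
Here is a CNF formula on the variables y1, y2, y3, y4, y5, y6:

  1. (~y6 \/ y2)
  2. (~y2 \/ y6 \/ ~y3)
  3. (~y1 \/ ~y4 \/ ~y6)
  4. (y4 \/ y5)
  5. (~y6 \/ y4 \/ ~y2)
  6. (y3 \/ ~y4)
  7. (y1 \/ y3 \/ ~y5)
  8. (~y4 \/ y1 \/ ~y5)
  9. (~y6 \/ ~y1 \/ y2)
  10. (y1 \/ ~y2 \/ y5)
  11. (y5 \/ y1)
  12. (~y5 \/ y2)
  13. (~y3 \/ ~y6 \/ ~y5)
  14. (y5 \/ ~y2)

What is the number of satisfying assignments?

2

Satisfying assignments:
  y1=1 y2=0 y3=1 y4=1 y5=0 y6=0
  y1=1 y2=1 y3=0 y4=0 y5=1 y6=0
That's 2 in total.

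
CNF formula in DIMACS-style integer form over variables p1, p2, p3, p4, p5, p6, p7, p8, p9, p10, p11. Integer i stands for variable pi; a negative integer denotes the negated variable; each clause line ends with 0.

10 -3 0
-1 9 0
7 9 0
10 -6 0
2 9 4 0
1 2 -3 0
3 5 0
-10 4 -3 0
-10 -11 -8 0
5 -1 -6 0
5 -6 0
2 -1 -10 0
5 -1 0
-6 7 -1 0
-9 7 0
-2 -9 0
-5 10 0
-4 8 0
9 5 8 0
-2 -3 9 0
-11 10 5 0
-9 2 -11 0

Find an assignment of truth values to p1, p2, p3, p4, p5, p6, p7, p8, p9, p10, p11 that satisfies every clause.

Pure literal: p6 appears only negated; assign p6 = False.
p7 occurs only positively in the remaining clauses — set p7 = True.
Try p1 = False.
Branch on p2: take p2 = False.
  then p3 is forced to False.
  then p5 is forced to True.
  then p10 is forced to True.
Try p4 = True.
  then p8 is forced to True.
  then p11 is forced to False.
p9 is now unconstrained; take p9 = False.
Check each clause:
  1. (p10 ∨ ¬p3) — p10 is true.
  2. (p9 ∨ ¬p1) — ¬p1 is true.
  3. (p9 ∨ p7) — p7 is true.
  4. (¬p6 ∨ p10) — p10 is true.
  5. (p4 ∨ p2 ∨ p9) — p4 is true.
  6. (p1 ∨ p2 ∨ ¬p3) — ¬p3 is true.
  7. (p5 ∨ p3) — p5 is true.
  8. (¬p10 ∨ ¬p3 ∨ p4) — p4 is true.
  9. (¬p8 ∨ ¬p11 ∨ ¬p10) — ¬p11 is true.
  10. (p5 ∨ ¬p6 ∨ ¬p1) — ¬p6 is true.
  11. (¬p6 ∨ p5) — ¬p6 is true.
  12. (¬p1 ∨ p2 ∨ ¬p10) — ¬p1 is true.
  13. (p5 ∨ ¬p1) — p5 is true.
  14. (p7 ∨ ¬p6 ∨ ¬p1) — ¬p6 is true.
  15. (p7 ∨ ¬p9) — p7 is true.
  16. (¬p9 ∨ ¬p2) — ¬p2 is true.
  17. (p10 ∨ ¬p5) — p10 is true.
  18. (p8 ∨ ¬p4) — p8 is true.
  19. (p5 ∨ p9 ∨ p8) — p8 is true.
  20. (¬p2 ∨ p9 ∨ ¬p3) — ¬p3 is true.
  21. (p5 ∨ p10 ∨ ¬p11) — p10 is true.
  22. (p2 ∨ ¬p9 ∨ ¬p11) — ¬p11 is true.

p1=0, p2=0, p3=0, p4=1, p5=1, p6=0, p7=1, p8=1, p9=0, p10=1, p11=0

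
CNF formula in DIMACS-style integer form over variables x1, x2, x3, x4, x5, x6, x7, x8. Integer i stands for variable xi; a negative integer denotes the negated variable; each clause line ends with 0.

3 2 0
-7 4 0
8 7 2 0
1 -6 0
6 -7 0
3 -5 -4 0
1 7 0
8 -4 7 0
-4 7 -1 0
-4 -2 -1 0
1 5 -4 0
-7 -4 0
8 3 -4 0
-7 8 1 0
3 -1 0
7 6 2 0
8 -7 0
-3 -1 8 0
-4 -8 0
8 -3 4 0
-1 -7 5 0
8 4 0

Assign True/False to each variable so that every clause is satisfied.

x1 = 1, x2 = 1, x3 = 1, x4 = 0, x5 = 1, x6 = 0, x7 = 0, x8 = 1

Set x1 = True and propagate.
  then x3 is forced to True.
  then x8 is forced to True.
  then x4 is forced to False.
  then x7 is forced to False.
Set x2 = True and propagate.
x5, x6 are now unconstrained; take x5 = True, x6 = False.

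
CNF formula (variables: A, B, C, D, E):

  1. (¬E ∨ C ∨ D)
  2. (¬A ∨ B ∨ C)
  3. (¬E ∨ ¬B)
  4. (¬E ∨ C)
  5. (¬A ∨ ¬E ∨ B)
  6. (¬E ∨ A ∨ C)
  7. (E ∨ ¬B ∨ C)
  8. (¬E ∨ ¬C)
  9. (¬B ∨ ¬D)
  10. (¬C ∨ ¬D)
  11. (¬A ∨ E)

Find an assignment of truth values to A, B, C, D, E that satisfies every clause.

Try A = False.
Set B = False and propagate.
The remaining clauses are satisfied by C = True, D = False, E = False.

A=False, B=False, C=True, D=False, E=False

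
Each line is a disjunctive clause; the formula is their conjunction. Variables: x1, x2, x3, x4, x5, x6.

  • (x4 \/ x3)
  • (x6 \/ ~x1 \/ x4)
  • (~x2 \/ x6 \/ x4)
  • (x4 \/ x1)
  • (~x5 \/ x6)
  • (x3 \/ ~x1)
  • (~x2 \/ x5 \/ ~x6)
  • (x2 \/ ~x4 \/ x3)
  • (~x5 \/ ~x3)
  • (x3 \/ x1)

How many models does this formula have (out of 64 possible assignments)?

The models are:
  x1=F x2=F x3=T x4=T x5=F x6=F
  x1=F x2=F x3=T x4=T x5=F x6=T
  x1=F x2=T x3=T x4=T x5=F x6=F
  x1=T x2=F x3=T x4=F x5=F x6=T
  x1=T x2=F x3=T x4=T x5=F x6=F
  x1=T x2=F x3=T x4=T x5=F x6=T
  x1=T x2=T x3=T x4=T x5=F x6=F
That's 7 in total.

7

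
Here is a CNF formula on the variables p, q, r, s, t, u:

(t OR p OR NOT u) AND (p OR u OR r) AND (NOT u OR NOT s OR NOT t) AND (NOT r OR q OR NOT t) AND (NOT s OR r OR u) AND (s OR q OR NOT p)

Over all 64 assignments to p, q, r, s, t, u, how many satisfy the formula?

Split on u, then p.
  u=1, p=1: r free; 4 ways for (q,s,t) × 2^1 = 8.
  u=1, p=0: remaining (q,r,s,t) ∈ {(0,0,0,1); (1,0,0,1); (1,1,0,1)} — 3.
  u=0, p=1: 7 of the 16 assignments to (q,r,s,t) work.
  u=0, p=0: s free; 3 ways for (q,r,t) × 2^1 = 6.
Total: 8 + 3 + 7 + 6 = 24.

24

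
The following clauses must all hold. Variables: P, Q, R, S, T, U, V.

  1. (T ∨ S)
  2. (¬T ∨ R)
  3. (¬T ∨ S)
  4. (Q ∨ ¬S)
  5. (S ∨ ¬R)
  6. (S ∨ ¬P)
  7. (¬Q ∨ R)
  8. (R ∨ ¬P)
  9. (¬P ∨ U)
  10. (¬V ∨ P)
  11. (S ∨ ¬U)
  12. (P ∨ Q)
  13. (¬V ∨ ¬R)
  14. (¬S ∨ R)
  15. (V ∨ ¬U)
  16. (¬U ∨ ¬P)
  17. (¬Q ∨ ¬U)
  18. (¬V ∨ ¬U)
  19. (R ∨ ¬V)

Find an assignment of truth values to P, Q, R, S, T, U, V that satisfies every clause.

P=F, Q=T, R=T, S=T, T=F, U=F, V=F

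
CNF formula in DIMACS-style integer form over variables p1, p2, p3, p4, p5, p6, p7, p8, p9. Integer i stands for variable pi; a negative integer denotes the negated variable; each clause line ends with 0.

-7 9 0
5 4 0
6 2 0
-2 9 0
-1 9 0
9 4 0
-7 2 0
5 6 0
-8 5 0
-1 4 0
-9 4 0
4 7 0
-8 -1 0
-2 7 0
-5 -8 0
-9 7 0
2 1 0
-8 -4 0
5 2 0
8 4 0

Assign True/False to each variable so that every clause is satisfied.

Try p1 = False.
  then p2 is forced to True.
  then p9 is forced to True.
  then p4 is forced to True.
  then p7 is forced to True.
  then p8 is forced to False.
Try p5 = True.
p3, p6 are now unconstrained; take p3 = False, p6 = False.
Check each clause:
  1. (p9 | ~p7) — p9 is true.
  2. (p4 | p5) — p4 is true.
  3. (p6 | p2) — p2 is true.
  4. (p9 | ~p2) — p9 is true.
  5. (~p1 | p9) — p9 is true.
  6. (p4 | p9) — p9 is true.
  7. (~p7 | p2) — p2 is true.
  8. (p5 | p6) — p5 is true.
  9. (p5 | ~p8) — ~p8 is true.
  10. (~p1 | p4) — p4 is true.
  11. (p4 | ~p9) — p4 is true.
  12. (p7 | p4) — p4 is true.
  13. (~p8 | ~p1) — ~p8 is true.
  14. (p7 | ~p2) — p7 is true.
  15. (~p5 | ~p8) — ~p8 is true.
  16. (~p9 | p7) — p7 is true.
  17. (p2 | p1) — p2 is true.
  18. (~p8 | ~p4) — ~p8 is true.
  19. (p5 | p2) — p2 is true.
  20. (p8 | p4) — p4 is true.

p1 = F, p2 = T, p3 = F, p4 = T, p5 = T, p6 = F, p7 = T, p8 = F, p9 = T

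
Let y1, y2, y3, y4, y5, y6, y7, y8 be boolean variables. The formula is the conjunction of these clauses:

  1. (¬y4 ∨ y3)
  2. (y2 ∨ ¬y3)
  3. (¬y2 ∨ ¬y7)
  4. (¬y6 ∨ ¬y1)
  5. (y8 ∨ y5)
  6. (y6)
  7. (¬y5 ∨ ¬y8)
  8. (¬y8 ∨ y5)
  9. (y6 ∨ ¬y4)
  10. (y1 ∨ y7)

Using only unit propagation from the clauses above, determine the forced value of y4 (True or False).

False

(y6) is a unit clause: y6 = True.
(¬y6 ∨ ¬y1): since y6 = True, the clause reduces to (¬y1). y1 = False.
(y7 ∨ y1) with y1 = False leaves only y7, so y7 = True.
In (¬y7 ∨ ¬y2), ¬y7 is now false; ¬y2 must hold, so y2 = False.
(y2 ∨ ¬y3): since y2 = False, the clause reduces to (¬y3). y3 = False.
(y3 ∨ ¬y4): since y3 = False, the clause reduces to (¬y4). y4 = False.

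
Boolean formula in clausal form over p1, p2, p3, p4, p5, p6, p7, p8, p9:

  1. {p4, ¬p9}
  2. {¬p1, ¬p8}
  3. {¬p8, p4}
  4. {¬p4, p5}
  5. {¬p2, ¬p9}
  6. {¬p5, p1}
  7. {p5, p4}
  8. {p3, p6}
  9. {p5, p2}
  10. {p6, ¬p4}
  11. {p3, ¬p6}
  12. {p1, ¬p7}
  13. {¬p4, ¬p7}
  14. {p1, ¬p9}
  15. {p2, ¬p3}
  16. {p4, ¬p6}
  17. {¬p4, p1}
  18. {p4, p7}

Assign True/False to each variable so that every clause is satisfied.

p8 occurs only negated in the remaining clauses — set p8 = False.
p9 occurs only negated in the remaining clauses — set p9 = False.
Try p1 = True.
Branch on p2: take p2 = True.
Try p3 = True.
The remaining clauses are satisfied by p4 = False, p5 = True, p6 = False, p7 = True.
Every clause has at least one true literal under this assignment.

p1 = True  p2 = True  p3 = True  p4 = False  p5 = True  p6 = False  p7 = True  p8 = False  p9 = False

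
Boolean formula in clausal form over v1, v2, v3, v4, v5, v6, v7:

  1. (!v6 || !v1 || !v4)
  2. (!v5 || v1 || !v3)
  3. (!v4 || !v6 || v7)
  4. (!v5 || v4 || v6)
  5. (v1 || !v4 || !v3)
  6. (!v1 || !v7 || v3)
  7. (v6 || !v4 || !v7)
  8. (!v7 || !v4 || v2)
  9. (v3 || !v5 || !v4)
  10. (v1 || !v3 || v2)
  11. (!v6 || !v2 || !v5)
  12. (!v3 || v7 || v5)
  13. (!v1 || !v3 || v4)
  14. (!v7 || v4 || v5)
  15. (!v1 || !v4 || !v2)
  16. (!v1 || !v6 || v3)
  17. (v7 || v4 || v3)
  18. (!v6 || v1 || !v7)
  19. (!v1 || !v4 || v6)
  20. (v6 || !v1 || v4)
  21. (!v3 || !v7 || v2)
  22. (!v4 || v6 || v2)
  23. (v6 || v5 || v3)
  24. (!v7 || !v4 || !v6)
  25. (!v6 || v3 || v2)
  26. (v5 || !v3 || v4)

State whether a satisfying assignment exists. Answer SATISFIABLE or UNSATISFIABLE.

UNSATISFIABLE

v4 = True:
  v6 = True:
    propagation gives v1=False, v7=True; an empty clause results — contradiction.
  v6 = False:
    propagation gives v7=False, v1=False, v3=False, v5=False; an empty clause results — contradiction.
v4 = False:
  v3 = True:
    propagation gives v1=False, v5=False; an empty clause results — contradiction.
  v3 = False:
    propagation gives v7=True, v1=False, v5=True, v6=True; an empty clause results — contradiction.
Every branch closes, so no satisfying assignment exists.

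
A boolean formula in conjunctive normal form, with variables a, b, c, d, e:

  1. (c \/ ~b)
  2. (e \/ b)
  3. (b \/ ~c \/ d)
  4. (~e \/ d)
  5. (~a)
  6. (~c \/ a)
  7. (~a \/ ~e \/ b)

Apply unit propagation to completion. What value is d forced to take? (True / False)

Unit clause (~a) sets a = False.
From (a \/ ~c) and a = False: c = False.
(~b \/ c) with c = False leaves only ~b, so b = False.
(b \/ e): since b = False, the clause reduces to (e). e = True.
From (d \/ ~e) and e = True: d = True.

True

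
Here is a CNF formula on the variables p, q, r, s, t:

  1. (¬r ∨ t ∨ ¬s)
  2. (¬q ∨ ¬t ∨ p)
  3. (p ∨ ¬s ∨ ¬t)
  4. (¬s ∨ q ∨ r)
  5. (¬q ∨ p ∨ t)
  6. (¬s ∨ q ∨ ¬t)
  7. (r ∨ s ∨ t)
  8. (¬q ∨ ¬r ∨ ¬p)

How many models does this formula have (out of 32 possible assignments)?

Split on t, then q.
  t=T, q=T: remaining (p,r,s) ∈ {(T,F,F); (T,F,T)} — 2.
  t=T, q=F: remaining (p,r,s) ∈ {(F,F,F); (F,T,F); (T,F,F); (T,T,F)} — 4.
  t=F, q=T: remaining (p,r,s) ∈ {(T,F,T)} — 1.
  t=F, q=F: remaining (p,r,s) ∈ {(F,T,F); (T,T,F)} — 2.
Total: 2 + 4 + 1 + 2 = 9.

9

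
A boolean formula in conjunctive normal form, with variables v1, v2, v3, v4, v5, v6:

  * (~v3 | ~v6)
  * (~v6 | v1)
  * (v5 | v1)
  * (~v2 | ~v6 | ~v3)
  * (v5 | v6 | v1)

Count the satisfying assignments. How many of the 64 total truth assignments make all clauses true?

Case analysis on v6 and v1:
  v6=T, v1=T: forces v3=F; v2, v4, v5 free → 2^3 = 8.
  v6=T, v1=F: a clause becomes empty — 0.
  v6=F, v1=T: v2, v3, v4, v5 free → 2^4 = 16.
  v6=F, v1=F: forces v5=T; v2, v3, v4 free → 2^3 = 8.
Total: 8 + 0 + 16 + 8 = 32.

32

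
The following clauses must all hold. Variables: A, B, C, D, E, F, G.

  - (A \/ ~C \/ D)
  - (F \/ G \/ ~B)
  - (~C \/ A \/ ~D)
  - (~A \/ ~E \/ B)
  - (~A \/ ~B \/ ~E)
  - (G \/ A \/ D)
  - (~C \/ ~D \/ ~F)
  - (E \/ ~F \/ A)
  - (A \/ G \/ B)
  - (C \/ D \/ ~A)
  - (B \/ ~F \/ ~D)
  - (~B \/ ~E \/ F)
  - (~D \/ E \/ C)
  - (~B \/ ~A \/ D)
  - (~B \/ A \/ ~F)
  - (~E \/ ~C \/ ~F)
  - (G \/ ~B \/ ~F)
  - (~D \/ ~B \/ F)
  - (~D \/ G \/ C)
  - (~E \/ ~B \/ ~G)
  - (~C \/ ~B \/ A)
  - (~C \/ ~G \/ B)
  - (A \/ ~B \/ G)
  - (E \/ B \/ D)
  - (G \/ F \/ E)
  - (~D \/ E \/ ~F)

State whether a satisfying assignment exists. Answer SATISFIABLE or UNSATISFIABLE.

Set A = False and propagate.
Try B = False.
  then G is forced to True.
  then C is forced to False.
Try D = True.
  then F is forced to False.
  then E is forced to True.
Every clause has at least one true literal under this assignment.
So A = False, B = False, C = False, D = True, E = True, F = False, G = True is a satisfying assignment.

SATISFIABLE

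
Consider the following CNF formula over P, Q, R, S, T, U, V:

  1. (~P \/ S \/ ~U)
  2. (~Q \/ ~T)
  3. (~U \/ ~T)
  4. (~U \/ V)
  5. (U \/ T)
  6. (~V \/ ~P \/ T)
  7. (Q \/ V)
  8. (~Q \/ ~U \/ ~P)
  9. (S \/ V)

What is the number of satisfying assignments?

16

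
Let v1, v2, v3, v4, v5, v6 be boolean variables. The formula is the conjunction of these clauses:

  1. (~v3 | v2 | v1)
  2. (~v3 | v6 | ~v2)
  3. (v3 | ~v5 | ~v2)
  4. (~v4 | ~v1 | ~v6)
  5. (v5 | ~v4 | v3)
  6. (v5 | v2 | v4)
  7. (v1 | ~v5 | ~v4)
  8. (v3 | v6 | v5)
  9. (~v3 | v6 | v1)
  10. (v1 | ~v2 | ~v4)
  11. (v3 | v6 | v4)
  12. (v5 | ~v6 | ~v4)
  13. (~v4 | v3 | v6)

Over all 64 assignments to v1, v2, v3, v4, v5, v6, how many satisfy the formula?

12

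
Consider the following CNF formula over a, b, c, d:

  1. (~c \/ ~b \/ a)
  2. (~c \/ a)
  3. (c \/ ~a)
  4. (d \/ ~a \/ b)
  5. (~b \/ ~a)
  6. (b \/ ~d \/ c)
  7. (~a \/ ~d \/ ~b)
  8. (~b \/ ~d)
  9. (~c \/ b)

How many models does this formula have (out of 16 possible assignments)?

2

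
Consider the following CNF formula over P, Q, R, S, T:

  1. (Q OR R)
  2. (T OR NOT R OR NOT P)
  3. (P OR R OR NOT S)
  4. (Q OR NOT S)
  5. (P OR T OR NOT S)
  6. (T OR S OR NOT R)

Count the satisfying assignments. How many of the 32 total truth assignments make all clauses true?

12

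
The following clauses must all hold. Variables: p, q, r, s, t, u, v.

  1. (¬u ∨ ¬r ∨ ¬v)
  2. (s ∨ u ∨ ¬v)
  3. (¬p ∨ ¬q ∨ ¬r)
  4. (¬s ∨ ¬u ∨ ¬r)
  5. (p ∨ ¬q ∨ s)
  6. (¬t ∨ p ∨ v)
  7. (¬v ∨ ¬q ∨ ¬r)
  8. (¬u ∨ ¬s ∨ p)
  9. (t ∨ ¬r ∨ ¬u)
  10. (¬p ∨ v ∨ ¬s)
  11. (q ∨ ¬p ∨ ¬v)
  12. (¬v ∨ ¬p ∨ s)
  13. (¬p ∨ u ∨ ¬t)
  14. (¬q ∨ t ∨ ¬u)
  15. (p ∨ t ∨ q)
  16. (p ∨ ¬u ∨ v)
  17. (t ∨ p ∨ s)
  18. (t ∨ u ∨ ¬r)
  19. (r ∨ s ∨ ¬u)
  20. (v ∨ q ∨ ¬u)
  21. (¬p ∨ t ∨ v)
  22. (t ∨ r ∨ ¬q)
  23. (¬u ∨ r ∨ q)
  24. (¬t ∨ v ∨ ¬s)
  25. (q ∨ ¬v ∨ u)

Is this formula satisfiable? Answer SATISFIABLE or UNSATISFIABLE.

SATISFIABLE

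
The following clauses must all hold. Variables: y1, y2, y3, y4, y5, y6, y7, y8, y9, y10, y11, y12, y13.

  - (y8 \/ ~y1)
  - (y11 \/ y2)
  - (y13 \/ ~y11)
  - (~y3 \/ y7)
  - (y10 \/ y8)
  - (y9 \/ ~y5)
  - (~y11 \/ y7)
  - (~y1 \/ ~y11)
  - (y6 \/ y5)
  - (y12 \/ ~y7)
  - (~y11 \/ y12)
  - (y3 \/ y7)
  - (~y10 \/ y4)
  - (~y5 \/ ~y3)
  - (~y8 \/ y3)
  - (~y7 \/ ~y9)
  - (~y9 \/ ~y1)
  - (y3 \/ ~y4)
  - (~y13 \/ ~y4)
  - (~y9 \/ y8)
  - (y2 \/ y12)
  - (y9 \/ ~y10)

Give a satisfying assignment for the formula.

y1=T, y2=T, y3=T, y4=F, y5=F, y6=T, y7=T, y8=T, y9=F, y10=F, y11=F, y12=T, y13=T

y2 occurs only positively in the remaining clauses — set y2 = True.
y6 occurs only positively in the remaining clauses — set y6 = True.
Try y1 = True.
  then y8 is forced to True.
  then y11 is forced to False.
  then y3 is forced to True.
  then y7 is forced to True.
  then y12 is forced to True.
  then y5 is forced to False.
  then y9 is forced to False.
  then y10 is forced to False.
Try y4 = False.
y13 is now unconstrained; take y13 = True.
Every clause has at least one true literal under this assignment.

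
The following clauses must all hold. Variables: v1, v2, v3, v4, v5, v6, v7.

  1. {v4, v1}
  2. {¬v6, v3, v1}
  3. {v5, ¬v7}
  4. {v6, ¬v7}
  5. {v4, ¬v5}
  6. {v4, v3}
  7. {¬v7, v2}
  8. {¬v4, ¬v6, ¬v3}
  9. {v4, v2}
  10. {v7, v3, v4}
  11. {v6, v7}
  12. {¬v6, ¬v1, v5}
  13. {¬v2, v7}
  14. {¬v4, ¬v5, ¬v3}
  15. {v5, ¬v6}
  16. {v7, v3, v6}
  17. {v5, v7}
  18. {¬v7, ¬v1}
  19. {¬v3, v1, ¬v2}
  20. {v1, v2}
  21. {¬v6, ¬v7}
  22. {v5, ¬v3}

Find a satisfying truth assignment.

Try v1 = True.
  then v7 is forced to False.
  then v6 is forced to True.
  then v5 is forced to True.
  then v4 is forced to True.
  then v3 is forced to False.
  then v2 is forced to False.
Every clause has at least one true literal under this assignment.

v1=True  v2=False  v3=False  v4=True  v5=True  v6=True  v7=False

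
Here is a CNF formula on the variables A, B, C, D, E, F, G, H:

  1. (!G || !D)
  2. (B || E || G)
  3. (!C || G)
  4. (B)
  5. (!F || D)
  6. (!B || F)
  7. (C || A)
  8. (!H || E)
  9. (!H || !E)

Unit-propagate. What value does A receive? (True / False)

True

(B) is a unit clause: B = True.
From (F || !B) and B = True: F = True.
(!F || D) with F = True leaves only D, so D = True.
In (!G || !D), !D is now false; !G must hold, so G = False.
From (G || !C) and G = False: C = False.
In (A || C), C is now false; A must hold, so A = True.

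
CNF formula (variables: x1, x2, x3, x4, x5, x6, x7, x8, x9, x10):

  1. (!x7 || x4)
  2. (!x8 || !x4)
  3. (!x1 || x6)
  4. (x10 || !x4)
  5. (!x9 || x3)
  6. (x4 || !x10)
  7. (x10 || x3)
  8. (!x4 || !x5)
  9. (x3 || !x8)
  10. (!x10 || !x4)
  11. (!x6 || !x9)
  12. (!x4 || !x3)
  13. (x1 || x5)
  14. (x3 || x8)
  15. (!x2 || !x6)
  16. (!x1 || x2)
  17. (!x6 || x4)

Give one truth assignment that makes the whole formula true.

x1 = False, x2 = True, x3 = True, x4 = False, x5 = True, x6 = False, x7 = False, x8 = True, x9 = True, x10 = False

x7 occurs only negated in the remaining clauses — set x7 = False.
Set x1 = False and propagate.
  then x5 is forced to True.
  then x4 is forced to False.
  then x10 is forced to False.
  then x3 is forced to True.
  then x6 is forced to False.
x2, x8, x9 are now unconstrained; take x2 = True, x8 = True, x9 = True.
Every clause has at least one true literal under this assignment.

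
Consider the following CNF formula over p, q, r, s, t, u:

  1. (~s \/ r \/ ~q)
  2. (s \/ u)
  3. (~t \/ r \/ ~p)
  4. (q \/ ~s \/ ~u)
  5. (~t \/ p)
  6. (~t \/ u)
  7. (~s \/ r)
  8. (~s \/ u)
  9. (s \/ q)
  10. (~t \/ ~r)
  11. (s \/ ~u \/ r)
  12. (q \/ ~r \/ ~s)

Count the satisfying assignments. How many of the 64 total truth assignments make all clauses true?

Satisfying assignments:
  p=0 q=1 r=1 s=0 t=0 u=1
  p=0 q=1 r=1 s=1 t=0 u=1
  p=1 q=1 r=1 s=0 t=0 u=1
  p=1 q=1 r=1 s=1 t=0 u=1
That's 4 in total.

4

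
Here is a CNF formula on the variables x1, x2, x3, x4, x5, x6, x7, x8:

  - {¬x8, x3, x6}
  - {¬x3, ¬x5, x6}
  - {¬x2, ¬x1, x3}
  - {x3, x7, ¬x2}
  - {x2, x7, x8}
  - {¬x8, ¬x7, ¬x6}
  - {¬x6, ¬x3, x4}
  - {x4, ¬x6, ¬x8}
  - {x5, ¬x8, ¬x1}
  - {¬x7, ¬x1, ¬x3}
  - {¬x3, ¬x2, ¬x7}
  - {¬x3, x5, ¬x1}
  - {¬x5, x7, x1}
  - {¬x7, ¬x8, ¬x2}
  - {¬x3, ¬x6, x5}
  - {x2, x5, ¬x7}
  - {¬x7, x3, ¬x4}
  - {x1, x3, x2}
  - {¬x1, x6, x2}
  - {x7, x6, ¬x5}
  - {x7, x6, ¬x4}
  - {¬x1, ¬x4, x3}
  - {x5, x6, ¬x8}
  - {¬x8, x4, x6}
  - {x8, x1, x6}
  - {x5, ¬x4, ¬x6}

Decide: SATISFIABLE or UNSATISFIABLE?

SATISFIABLE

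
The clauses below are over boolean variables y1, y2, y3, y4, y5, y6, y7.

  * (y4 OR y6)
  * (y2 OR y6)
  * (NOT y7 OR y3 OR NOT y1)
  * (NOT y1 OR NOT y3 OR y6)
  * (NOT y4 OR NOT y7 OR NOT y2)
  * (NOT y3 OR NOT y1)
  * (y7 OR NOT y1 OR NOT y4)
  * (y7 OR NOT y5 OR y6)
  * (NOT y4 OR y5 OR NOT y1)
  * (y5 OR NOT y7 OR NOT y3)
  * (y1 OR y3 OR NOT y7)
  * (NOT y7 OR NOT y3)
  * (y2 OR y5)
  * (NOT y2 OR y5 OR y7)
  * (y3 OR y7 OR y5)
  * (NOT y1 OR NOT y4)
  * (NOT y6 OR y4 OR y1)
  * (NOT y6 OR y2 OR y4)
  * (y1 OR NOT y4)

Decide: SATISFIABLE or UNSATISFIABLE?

SATISFIABLE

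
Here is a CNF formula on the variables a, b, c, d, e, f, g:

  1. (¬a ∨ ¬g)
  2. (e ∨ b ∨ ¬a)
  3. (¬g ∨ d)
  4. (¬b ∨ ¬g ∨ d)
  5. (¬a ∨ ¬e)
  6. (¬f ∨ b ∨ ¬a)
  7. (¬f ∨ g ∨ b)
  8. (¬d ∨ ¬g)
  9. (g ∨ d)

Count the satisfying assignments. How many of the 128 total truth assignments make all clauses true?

Split on g, then a.
  g=T, a=T: a clause becomes empty — 0.
  g=T, a=F: a clause becomes empty — 0.
  g=F, a=T: remaining (b,c,d,e,f) ∈ {(T,F,T,F,F); (T,F,T,F,T); (T,T,T,F,F); (T,T,T,F,T)} — 4.
  g=F, a=F: c, e free; 3 ways for (b,d,f) × 2^2 = 12.
Total: 0 + 0 + 4 + 12 = 16.

16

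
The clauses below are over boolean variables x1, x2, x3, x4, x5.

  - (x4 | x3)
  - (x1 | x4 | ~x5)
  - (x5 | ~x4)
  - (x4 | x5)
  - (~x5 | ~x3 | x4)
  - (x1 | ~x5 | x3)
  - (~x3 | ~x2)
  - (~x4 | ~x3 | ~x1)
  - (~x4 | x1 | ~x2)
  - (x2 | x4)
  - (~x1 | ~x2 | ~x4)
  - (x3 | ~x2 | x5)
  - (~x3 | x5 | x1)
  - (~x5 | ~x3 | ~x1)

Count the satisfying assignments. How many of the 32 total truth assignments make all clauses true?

2

The models are:
  x1=0 x2=0 x3=1 x4=1 x5=1
  x1=1 x2=0 x3=0 x4=1 x5=1
Count: 2.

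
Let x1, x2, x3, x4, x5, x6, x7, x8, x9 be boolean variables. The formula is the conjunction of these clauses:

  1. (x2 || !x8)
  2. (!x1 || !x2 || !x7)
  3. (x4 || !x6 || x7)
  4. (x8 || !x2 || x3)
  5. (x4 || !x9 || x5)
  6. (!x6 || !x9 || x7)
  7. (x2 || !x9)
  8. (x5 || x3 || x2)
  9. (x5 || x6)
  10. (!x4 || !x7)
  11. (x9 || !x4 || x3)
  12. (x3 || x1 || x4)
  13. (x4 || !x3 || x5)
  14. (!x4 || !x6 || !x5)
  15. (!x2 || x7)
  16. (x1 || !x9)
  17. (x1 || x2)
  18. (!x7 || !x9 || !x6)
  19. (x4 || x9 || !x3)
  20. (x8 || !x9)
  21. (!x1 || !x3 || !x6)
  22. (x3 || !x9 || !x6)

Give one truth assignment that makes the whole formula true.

Set x1 = True and propagate.
Set x2 = False and propagate.
  then x8 is forced to False.
  then x9 is forced to False.
For the remaining variables, x3 = False, x4 = False, x5 = True, x6 = False, x7 = False works.
Every clause has at least one true literal under this assignment.

x1 = True  x2 = False  x3 = False  x4 = False  x5 = True  x6 = False  x7 = False  x8 = False  x9 = False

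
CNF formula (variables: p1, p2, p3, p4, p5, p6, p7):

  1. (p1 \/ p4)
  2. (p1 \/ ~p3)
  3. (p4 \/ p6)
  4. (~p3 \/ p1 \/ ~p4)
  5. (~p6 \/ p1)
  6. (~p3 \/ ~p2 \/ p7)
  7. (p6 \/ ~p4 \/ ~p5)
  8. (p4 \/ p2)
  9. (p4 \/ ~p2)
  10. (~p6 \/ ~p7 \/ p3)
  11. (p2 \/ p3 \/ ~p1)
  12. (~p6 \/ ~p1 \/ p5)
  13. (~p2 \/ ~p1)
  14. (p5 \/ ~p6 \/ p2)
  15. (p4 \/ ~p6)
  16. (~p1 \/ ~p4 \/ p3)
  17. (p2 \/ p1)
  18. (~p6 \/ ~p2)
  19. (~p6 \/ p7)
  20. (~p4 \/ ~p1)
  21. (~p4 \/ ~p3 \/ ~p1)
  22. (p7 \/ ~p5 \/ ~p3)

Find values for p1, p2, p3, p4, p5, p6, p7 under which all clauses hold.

Set p1 = False and propagate.
  then p4 is forced to True.
  then p3 is forced to False.
  then p6 is forced to False.
  then p5 is forced to False.
  then p2 is forced to True.
p7 is now unconstrained; take p7 = False.

p1=False, p2=True, p3=False, p4=True, p5=False, p6=False, p7=False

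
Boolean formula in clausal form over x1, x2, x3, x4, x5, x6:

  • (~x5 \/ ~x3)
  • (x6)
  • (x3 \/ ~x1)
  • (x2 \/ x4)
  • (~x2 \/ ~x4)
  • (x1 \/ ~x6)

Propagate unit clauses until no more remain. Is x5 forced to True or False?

Unit clause (x6) sets x6 = True.
(~x6 \/ x1) with x6 = True leaves only x1, so x1 = True.
From (x3 \/ ~x1) and x1 = True: x3 = True.
From (~x3 \/ ~x5) and x3 = True: x5 = False.

False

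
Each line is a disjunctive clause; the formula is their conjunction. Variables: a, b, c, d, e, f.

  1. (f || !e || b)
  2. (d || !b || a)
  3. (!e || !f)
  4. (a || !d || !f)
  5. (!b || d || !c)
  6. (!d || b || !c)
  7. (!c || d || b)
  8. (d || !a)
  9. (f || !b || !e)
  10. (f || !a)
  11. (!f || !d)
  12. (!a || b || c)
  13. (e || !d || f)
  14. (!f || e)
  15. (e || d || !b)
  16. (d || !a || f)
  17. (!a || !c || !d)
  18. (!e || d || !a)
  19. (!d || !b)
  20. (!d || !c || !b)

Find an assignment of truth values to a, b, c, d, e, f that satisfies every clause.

a=F, b=F, c=F, d=F, e=F, f=F

Check each clause:
  1. (!e || b || f) — !e is true.
  2. (!b || a || d) — !b is true.
  3. (!e || !f) — !f is true.
  4. (!d || !f || a) — !f is true.
  5. (!c || d || !b) — !c is true.
  6. (b || !c || !d) — !d is true.
  7. (!c || d || b) — !c is true.
  8. (!a || d) — !a is true.
  9. (!e || f || !b) — !e is true.
  10. (f || !a) — !a is true.
  11. (!f || !d) — !f is true.
  12. (!a || b || c) — !a is true.
  13. (e || f || !d) — !d is true.
  14. (!f || e) — !f is true.
  15. (e || d || !b) — !b is true.
  16. (d || f || !a) — !a is true.
  17. (!d || !c || !a) — !d is true.
  18. (d || !e || !a) — !e is true.
  19. (!b || !d) — !d is true.
  20. (!b || !d || !c) — !d is true.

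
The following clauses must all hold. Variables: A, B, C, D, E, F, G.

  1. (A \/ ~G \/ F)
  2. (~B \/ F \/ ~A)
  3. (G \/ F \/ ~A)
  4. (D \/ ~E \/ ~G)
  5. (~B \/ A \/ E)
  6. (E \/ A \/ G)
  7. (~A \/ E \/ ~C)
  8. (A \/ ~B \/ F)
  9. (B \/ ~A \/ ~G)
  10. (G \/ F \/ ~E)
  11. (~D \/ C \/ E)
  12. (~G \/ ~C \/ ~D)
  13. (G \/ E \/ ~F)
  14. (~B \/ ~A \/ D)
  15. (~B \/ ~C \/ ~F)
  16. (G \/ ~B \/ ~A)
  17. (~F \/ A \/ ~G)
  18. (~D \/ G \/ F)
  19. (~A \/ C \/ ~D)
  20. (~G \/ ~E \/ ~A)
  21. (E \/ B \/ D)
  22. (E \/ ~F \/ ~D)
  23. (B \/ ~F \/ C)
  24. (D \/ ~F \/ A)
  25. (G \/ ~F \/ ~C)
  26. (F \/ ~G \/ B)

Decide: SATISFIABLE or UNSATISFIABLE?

SATISFIABLE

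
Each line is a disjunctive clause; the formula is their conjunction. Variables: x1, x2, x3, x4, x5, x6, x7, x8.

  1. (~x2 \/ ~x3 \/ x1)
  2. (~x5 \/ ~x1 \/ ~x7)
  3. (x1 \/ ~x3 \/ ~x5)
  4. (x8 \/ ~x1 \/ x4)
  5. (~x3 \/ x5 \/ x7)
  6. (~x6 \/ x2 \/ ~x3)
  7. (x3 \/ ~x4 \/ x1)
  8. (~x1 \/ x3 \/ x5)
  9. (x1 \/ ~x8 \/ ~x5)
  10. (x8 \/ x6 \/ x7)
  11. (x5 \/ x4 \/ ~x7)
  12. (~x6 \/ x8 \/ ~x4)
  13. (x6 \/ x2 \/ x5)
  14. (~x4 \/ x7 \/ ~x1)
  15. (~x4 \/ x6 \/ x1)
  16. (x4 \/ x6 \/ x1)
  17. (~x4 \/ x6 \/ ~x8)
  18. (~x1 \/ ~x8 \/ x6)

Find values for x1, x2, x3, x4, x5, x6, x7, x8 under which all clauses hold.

x1=T, x2=T, x3=F, x4=F, x5=T, x6=T, x7=F, x8=T

Branch on x1: take x1 = True.
Try x2 = True.
For the remaining variables, x3 = False, x4 = False, x5 = True, x6 = True, x7 = False, x8 = True works.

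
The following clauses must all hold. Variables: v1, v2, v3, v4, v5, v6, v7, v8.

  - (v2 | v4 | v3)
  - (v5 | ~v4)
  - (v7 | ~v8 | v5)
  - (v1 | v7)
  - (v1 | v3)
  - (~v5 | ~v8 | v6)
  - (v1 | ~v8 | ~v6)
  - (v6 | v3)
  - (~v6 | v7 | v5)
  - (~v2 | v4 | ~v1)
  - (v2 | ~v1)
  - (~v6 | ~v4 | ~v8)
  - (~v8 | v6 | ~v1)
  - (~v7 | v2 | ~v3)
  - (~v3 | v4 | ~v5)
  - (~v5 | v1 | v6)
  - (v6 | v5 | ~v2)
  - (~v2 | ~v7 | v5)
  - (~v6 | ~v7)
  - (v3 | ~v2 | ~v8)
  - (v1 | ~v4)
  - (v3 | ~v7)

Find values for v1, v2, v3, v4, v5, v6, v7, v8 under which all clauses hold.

v1 = 1, v2 = 1, v3 = 0, v4 = 1, v5 = 1, v6 = 1, v7 = 0, v8 = 0

v8 occurs only negated in the remaining clauses — set v8 = False.
Set v1 = True and propagate.
  then v2 is forced to True.
  then v4 is forced to True.
  then v5 is forced to True.
Branch on v3: take v3 = False.
  then v6 is forced to True.
  then v7 is forced to False.
Every clause has at least one true literal under this assignment.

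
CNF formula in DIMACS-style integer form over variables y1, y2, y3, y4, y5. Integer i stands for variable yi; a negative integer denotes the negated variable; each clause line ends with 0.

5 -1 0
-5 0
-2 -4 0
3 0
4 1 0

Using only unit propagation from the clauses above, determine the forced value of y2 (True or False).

False

(!y5) is a unit clause: y5 = False.
(!y1 || y5): since y5 = False, the clause reduces to (!y1). y1 = False.
(y3) is a unit clause: y3 = True.
In (y4 || y1), y1 is now false; y4 must hold, so y4 = True.
(!y4 || !y2) with y4 = True leaves only !y2, so y2 = False.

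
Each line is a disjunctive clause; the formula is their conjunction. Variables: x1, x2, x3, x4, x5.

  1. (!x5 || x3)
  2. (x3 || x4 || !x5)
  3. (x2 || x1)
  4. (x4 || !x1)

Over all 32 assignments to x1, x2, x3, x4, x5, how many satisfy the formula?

12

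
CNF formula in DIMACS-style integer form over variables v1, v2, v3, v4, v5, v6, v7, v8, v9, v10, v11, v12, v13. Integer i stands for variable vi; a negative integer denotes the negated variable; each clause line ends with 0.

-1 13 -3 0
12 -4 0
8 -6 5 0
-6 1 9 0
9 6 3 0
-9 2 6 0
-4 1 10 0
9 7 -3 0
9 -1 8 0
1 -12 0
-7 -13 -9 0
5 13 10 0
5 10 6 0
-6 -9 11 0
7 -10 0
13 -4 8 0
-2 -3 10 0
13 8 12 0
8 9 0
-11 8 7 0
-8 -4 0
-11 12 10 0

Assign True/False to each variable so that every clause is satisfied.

v1 = True, v2 = False, v3 = False, v4 = False, v5 = True, v6 = True, v7 = True, v8 = False, v9 = True, v10 = True, v11 = True, v12 = True, v13 = False

Check each clause:
  1. (!v3 || !v1 || v13) — !v3 is true.
  2. (!v4 || v12) — v12 is true.
  3. (v5 || v8 || !v6) — v5 is true.
  4. (!v6 || v9 || v1) — v9 is true.
  5. (v3 || v6 || v9) — v9 is true.
  6. (v6 || v2 || !v9) — v6 is true.
  7. (v10 || !v4 || v1) — v1 is true.
  8. (v9 || v7 || !v3) — v9 is true.
  9. (v8 || v9 || !v1) — v9 is true.
  10. (!v12 || v1) — v1 is true.
  11. (!v7 || !v9 || !v13) — !v13 is true.
  12. (v13 || v5 || v10) — v10 is true.
  13. (v10 || v5 || v6) — v10 is true.
  14. (!v6 || !v9 || v11) — v11 is true.
  15. (v7 || !v10) — v7 is true.
  16. (v13 || !v4 || v8) — !v4 is true.
  17. (!v3 || !v2 || v10) — v10 is true.
  18. (v8 || v12 || v13) — v12 is true.
  19. (v8 || v9) — v9 is true.
  20. (v8 || v7 || !v11) — v7 is true.
  21. (!v8 || !v4) — !v8 is true.
  22. (!v11 || v10 || v12) — v10 is true.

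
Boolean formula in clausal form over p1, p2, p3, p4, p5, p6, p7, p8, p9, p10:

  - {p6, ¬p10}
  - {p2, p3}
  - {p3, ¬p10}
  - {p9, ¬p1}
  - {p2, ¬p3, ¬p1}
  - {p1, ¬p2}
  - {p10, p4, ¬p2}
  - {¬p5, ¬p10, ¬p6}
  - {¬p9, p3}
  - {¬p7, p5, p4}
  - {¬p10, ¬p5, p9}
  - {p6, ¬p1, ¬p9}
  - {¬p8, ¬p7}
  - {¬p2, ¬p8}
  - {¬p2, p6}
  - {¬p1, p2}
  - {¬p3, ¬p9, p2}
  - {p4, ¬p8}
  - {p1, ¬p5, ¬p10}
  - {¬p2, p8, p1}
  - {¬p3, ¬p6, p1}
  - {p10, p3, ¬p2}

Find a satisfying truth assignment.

p1 = T, p2 = T, p3 = T, p4 = F, p5 = F, p6 = T, p7 = F, p8 = F, p9 = T, p10 = T

Check each clause:
  1. {¬p10, p6} — p6 is true.
  2. {p2, p3} — p2 is true.
  3. {p3, ¬p10} — p3 is true.
  4. {¬p1, p9} — p9 is true.
  5. {¬p3, p2, ¬p1} — p2 is true.
  6. {p1, ¬p2} — p1 is true.
  7. {¬p2, p10, p4} — p10 is true.
  8. {¬p5, ¬p6, ¬p10} — ¬p5 is true.
  9. {p3, ¬p9} — p3 is true.
  10. {p4, ¬p7, p5} — ¬p7 is true.
  11. {¬p10, ¬p5, p9} — p9 is true.
  12. {¬p9, ¬p1, p6} — p6 is true.
  13. {¬p7, ¬p8} — ¬p8 is true.
  14. {¬p2, ¬p8} — ¬p8 is true.
  15. {¬p2, p6} — p6 is true.
  16. {¬p1, p2} — p2 is true.
  17. {¬p9, p2, ¬p3} — p2 is true.
  18. {¬p8, p4} — ¬p8 is true.
  19. {¬p5, p1, ¬p10} — p1 is true.
  20. {p8, p1, ¬p2} — p1 is true.
  21. {¬p3, ¬p6, p1} — p1 is true.
  22. {p3, ¬p2, p10} — p10 is true.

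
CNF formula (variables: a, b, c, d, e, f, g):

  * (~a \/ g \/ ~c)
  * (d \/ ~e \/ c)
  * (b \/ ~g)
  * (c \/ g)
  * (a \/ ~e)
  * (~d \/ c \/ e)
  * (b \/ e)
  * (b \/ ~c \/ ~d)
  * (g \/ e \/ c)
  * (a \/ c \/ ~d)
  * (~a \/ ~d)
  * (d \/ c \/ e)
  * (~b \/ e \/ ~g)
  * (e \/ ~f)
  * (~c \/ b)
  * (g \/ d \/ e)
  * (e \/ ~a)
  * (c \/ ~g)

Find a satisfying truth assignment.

a=T, b=T, c=T, d=F, e=T, f=T, g=T

Check each clause:
  1. (g \/ ~c \/ ~a) — g is true.
  2. (d \/ ~e \/ c) — c is true.
  3. (~g \/ b) — b is true.
  4. (g \/ c) — c is true.
  5. (~e \/ a) — a is true.
  6. (c \/ e \/ ~d) — c is true.
  7. (b \/ e) — b is true.
  8. (~d \/ b \/ ~c) — b is true.
  9. (e \/ c \/ g) — c is true.
  10. (a \/ ~d \/ c) — a is true.
  11. (~d \/ ~a) — ~d is true.
  12. (e \/ d \/ c) — c is true.
  13. (~g \/ ~b \/ e) — e is true.
  14. (~f \/ e) — e is true.
  15. (~c \/ b) — b is true.
  16. (d \/ g \/ e) — e is true.
  17. (e \/ ~a) — e is true.
  18. (~g \/ c) — c is true.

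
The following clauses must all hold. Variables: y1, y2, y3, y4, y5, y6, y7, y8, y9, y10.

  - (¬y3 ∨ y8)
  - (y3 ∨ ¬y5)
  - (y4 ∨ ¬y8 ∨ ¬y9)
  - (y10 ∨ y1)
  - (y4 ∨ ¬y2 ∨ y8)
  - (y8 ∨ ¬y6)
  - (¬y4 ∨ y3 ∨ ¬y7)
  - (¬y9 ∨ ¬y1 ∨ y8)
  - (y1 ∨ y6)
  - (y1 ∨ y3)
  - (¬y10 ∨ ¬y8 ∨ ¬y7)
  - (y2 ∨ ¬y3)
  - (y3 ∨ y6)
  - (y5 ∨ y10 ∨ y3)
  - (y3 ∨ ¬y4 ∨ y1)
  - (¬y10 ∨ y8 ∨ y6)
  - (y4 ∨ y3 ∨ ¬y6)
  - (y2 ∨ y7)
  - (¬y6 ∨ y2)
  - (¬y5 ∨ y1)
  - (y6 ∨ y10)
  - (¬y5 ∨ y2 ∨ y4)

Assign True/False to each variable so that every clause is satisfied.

Set y1 = True and propagate.
Try y2 = True.
Set y3 = True and propagate.
  then y8 is forced to True.
For the remaining variables, y4 = True, y5 = True, y6 = True, y7 = False, y9 = True, y10 = False works.
Every clause has at least one true literal under this assignment.

y1=True, y2=True, y3=True, y4=True, y5=True, y6=True, y7=False, y8=True, y9=True, y10=False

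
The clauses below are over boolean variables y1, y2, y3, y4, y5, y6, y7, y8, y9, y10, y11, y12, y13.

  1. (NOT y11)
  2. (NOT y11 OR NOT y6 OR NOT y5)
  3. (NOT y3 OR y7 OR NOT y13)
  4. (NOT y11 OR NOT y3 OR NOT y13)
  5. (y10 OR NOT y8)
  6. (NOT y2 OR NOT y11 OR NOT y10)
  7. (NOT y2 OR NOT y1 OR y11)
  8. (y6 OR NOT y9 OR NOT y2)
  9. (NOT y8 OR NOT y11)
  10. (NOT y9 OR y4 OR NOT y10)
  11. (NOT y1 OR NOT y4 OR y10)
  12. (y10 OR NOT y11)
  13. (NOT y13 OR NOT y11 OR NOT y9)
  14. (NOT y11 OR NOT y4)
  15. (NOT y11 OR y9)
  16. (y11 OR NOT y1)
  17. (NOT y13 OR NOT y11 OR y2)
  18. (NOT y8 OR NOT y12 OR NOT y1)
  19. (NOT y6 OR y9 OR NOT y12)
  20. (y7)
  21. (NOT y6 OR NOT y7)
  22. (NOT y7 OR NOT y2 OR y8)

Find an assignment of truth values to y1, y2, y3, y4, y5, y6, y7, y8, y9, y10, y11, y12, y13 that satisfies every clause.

y1=F, y2=F, y3=F, y4=F, y5=T, y6=F, y7=T, y8=F, y9=T, y10=F, y11=F, y12=T, y13=F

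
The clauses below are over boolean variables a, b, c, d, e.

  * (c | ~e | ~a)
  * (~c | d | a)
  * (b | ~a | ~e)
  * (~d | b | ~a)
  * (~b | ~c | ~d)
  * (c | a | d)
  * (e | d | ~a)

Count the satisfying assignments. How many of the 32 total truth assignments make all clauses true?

Case analysis on a and d:
  a=T, d=T: remaining (b,c,e) ∈ {(T,F,F)} — 1.
  a=T, d=F: remaining (b,c,e) ∈ {(T,T,T)} — 1.
  a=F, d=T: e free; 3 ways for (b,c) × 2^1 = 6.
  a=F, d=F: a clause becomes empty — 0.
Total: 1 + 1 + 6 + 0 = 8.

8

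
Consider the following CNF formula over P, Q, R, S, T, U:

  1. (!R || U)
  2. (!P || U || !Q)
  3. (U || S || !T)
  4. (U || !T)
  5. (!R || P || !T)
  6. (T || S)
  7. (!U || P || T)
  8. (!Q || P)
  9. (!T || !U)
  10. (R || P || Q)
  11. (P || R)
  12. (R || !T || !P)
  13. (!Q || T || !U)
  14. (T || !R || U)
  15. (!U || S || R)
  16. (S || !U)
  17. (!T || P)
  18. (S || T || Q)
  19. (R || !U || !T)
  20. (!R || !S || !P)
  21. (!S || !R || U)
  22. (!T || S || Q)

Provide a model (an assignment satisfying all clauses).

P=T, Q=F, R=F, S=T, T=F, U=F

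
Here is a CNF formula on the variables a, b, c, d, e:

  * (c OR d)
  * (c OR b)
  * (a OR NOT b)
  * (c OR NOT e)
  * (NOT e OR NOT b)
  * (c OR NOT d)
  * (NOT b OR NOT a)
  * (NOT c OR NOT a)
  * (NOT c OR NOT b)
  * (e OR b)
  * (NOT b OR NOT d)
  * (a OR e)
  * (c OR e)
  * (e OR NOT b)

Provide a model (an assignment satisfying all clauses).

a = F, b = F, c = T, d = F, e = T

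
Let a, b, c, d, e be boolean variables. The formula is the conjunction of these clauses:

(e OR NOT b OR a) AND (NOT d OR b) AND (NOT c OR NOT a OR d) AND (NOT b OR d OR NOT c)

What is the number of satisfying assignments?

15

Case analysis on b and d:
  b=1, d=1: c free; 3 ways for (a,e) × 2^1 = 6.
  b=1, d=0: remaining (a,c,e) ∈ {(0,0,1); (1,0,0); (1,0,1)} — 3.
  b=0, d=1: a clause becomes empty — 0.
  b=0, d=0: e free; 3 ways for (a,c) × 2^1 = 6.
Total: 6 + 3 + 0 + 6 = 15.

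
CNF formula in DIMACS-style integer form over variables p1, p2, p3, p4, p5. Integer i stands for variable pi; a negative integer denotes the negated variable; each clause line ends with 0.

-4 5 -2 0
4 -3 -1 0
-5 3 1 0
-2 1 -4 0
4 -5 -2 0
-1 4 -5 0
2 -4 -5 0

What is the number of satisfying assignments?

Split on p4, then p5.
  p4=1, p5=1: remaining (p1,p2,p3) ∈ {(1,1,0); (1,1,1)} — 2.
  p4=1, p5=0: remaining (p1,p2,p3) ∈ {(0,0,0); (0,0,1); (1,0,0); (1,0,1)} — 4.
  p4=0, p5=1: remaining (p1,p2,p3) ∈ {(0,0,1)} — 1.
  p4=0, p5=0: p2 free; 3 ways for (p1,p3) × 2^1 = 6.
Total: 2 + 4 + 1 + 6 = 13.

13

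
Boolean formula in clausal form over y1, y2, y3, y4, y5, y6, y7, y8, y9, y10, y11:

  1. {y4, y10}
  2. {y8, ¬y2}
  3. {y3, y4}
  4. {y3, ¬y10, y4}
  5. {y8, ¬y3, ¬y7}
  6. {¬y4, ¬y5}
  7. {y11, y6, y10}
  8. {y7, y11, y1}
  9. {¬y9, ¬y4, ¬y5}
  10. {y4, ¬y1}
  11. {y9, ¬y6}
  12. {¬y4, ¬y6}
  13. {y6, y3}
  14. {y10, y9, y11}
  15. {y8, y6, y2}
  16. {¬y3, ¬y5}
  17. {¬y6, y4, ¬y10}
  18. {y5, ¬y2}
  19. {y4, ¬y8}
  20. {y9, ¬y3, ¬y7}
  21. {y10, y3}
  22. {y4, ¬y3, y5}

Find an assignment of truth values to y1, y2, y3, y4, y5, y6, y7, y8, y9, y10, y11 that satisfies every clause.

y1=False, y2=False, y3=True, y4=True, y5=False, y6=False, y7=False, y8=True, y9=True, y10=True, y11=True

Check each clause:
  1. {y10, y4} — y10 is true.
  2. {y8, ¬y2} — y8 is true.
  3. {y4, y3} — y3 is true.
  4. {¬y10, y4, y3} — y3 is true.
  5. {¬y7, y8, ¬y3} — y8 is true.
  6. {¬y5, ¬y4} — ¬y5 is true.
  7. {y11, y6, y10} — y10 is true.
  8. {y1, y7, y11} — y11 is true.
  9. {¬y9, ¬y4, ¬y5} — ¬y5 is true.
  10. {y4, ¬y1} — y4 is true.
  11. {¬y6, y9} — y9 is true.
  12. {¬y4, ¬y6} — ¬y6 is true.
  13. {y6, y3} — y3 is true.
  14. {y9, y10, y11} — y9 is true.
  15. {y8, y6, y2} — y8 is true.
  16. {¬y3, ¬y5} — ¬y5 is true.
  17. {¬y6, y4, ¬y10} — ¬y6 is true.
  18. {y5, ¬y2} — ¬y2 is true.
  19. {¬y8, y4} — y4 is true.
  20. {¬y7, y9, ¬y3} — y9 is true.
  21. {y10, y3} — y10 is true.
  22. {¬y3, y5, y4} — y4 is true.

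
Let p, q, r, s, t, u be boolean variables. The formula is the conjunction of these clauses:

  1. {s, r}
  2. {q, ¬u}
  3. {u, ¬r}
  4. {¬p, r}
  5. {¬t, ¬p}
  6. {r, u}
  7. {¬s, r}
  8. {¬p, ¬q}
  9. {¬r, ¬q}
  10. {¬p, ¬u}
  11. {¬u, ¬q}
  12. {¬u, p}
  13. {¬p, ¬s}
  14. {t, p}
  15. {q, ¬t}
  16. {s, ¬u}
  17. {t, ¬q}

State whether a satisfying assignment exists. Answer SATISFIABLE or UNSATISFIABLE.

UNSATISFIABLE

p = True:
  propagation gives r=True, u=True; an empty clause results — contradiction.
p = False:
  propagation gives u=False, r=False; an empty clause results — contradiction.
Every branch closes, so no satisfying assignment exists.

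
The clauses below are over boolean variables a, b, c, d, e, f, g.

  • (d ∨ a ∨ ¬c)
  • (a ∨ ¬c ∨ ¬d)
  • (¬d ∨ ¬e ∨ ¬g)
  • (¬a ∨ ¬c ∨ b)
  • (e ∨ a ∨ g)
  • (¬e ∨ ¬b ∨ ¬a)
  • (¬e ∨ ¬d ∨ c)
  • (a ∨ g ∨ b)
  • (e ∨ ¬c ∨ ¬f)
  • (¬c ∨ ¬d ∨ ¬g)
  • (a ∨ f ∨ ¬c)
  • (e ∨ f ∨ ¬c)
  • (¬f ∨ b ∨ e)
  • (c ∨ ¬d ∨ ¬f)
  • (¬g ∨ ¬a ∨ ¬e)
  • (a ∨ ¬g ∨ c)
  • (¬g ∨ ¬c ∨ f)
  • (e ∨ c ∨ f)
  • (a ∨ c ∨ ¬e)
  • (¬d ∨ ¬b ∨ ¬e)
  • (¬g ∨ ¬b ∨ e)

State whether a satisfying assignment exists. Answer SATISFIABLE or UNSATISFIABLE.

SATISFIABLE

Branch on a: take a = True.
Try b = False.
  then c is forced to False.
Try d = False.
For the remaining variables, e = True, f = False, g = False works.
So a=T, b=F, c=F, d=F, e=T, f=F, g=F is a satisfying assignment.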